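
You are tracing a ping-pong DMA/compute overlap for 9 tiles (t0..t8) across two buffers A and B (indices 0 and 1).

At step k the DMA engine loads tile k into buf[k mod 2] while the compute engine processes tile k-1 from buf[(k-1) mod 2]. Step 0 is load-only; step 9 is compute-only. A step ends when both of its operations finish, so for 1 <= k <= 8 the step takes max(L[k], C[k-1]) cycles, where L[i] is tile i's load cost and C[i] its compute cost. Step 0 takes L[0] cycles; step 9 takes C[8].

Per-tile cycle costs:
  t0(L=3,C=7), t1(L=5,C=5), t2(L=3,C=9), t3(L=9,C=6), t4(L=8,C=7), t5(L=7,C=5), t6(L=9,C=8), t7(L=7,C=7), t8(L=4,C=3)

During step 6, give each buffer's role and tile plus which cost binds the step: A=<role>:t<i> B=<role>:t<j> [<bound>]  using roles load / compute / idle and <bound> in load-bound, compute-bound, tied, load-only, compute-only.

step 6: A=load:t6 B=compute:t5 [load-bound]

k=0 load=t0/3c comp=- wait=3 total=3
k=1 load=t1/5c comp=t0/7c wait=7 total=10
k=2 load=t2/3c comp=t1/5c wait=5 total=15
k=3 load=t3/9c comp=t2/9c wait=9 total=24
k=4 load=t4/8c comp=t3/6c wait=8 total=32
k=5 load=t5/7c comp=t4/7c wait=7 total=39
k=6 load=t6/9c comp=t5/5c wait=9 total=48
k=7 load=t7/7c comp=t6/8c wait=8 total=56
k=8 load=t8/4c comp=t7/7c wait=7 total=63
k=9 load=- comp=t8/3c wait=3 total=66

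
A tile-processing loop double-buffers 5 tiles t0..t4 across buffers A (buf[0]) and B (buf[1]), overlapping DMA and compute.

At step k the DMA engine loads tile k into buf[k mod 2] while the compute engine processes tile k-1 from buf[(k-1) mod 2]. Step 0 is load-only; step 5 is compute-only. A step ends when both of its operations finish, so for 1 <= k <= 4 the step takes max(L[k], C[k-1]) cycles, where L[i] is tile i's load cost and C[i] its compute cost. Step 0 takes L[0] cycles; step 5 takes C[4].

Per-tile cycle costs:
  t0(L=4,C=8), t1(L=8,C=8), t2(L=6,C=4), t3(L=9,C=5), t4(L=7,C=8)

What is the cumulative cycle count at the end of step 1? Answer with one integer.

step 0: L[0]=4 → dur=4, Σ=4 | A=load:t0 B=idle [load-only]
step 1: L[1]=8 C[0]=8 → dur=8, Σ=12 | A=compute:t0 B=load:t1 [tied]
step 2: L[2]=6 C[1]=8 → dur=8, Σ=20 | A=load:t2 B=compute:t1 [compute-bound]
step 3: L[3]=9 C[2]=4 → dur=9, Σ=29 | A=compute:t2 B=load:t3 [load-bound]
step 4: L[4]=7 C[3]=5 → dur=7, Σ=36 | A=load:t4 B=compute:t3 [load-bound]
step 5: C[4]=8 → dur=8, Σ=44 | A=compute:t4 B=idle [compute-only]

end_cycle[1] = 12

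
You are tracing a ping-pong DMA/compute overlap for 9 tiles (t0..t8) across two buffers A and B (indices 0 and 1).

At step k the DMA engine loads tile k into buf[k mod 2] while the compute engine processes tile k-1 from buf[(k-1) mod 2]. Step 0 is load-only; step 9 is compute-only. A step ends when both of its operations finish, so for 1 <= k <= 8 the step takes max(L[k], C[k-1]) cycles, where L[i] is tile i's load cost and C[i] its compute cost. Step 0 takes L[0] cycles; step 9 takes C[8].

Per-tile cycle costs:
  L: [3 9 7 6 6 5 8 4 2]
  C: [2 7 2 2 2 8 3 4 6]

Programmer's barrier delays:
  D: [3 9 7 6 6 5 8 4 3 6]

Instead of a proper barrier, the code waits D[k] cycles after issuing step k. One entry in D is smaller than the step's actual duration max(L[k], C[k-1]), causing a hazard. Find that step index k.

step 0: need L[0]=3 = 3; D[0]=3 ok
step 1: need max(L[1]=9,C[0]=2) = 9; D[1]=9 ok
step 2: need max(L[2]=7,C[1]=7) = 7; D[2]=7 ok
step 3: need max(L[3]=6,C[2]=2) = 6; D[3]=6 ok
step 4: need max(L[4]=6,C[3]=2) = 6; D[4]=6 ok
step 5: need max(L[5]=5,C[4]=2) = 5; D[5]=5 ok
step 6: need max(L[6]=8,C[5]=8) = 8; D[6]=8 ok
step 7: need max(L[7]=4,C[6]=3) = 4; D[7]=4 ok
step 8: need max(L[8]=2,C[7]=4) = 4; D[8]=3 SHORT
step 9: need C[8]=6 = 6; D[9]=6 ok

hazard at step 8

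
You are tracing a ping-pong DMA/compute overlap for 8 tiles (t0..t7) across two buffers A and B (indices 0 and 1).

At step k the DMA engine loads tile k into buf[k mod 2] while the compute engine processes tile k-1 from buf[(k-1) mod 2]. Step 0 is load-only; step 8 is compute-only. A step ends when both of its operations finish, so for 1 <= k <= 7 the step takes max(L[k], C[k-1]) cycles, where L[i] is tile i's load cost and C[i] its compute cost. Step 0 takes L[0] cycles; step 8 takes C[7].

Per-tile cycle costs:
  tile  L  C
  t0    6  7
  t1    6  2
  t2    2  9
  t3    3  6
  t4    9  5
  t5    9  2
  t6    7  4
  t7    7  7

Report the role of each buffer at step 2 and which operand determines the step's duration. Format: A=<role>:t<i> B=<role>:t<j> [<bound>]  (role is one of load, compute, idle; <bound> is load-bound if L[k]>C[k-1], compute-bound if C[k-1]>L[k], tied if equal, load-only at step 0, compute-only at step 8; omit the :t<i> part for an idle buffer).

[0] DMA t0→A (6c) ∥ CU idle ⇒ 6c, clock 6
[1] DMA t1→B (6c) ∥ CU A:t0 (7c) ⇒ 7c, clock 13
[2] DMA t2→A (2c) ∥ CU B:t1 (2c) ⇒ 2c, clock 15
[3] DMA t3→B (3c) ∥ CU A:t2 (9c) ⇒ 9c, clock 24
[4] DMA t4→A (9c) ∥ CU B:t3 (6c) ⇒ 9c, clock 33
[5] DMA t5→B (9c) ∥ CU A:t4 (5c) ⇒ 9c, clock 42
[6] DMA t6→A (7c) ∥ CU B:t5 (2c) ⇒ 7c, clock 49
[7] DMA t7→B (7c) ∥ CU A:t6 (4c) ⇒ 7c, clock 56
[8] DMA idle ∥ CU B:t7 (7c) ⇒ 7c, clock 63

step 2: A=load:t2 B=compute:t1 [tied]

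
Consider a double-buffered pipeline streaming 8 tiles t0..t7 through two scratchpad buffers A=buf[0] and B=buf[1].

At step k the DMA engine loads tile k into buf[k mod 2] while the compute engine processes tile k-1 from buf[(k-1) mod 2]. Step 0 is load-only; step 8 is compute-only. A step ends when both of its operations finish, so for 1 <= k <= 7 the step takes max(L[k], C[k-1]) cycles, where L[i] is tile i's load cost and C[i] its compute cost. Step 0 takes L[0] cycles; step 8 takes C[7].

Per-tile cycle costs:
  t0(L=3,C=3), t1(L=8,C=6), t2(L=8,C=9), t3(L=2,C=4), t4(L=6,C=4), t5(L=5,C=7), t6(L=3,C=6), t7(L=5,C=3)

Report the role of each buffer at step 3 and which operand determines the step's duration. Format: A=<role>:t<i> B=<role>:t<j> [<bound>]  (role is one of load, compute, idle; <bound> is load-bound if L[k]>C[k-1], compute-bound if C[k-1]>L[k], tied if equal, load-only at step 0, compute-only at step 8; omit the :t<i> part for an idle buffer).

  0. 3=3c; end=3; A:t0 B:-
  1. max(8,3)=8c; end=11; A:t0 B:t1
  2. max(8,6)=8c; end=19; A:t2 B:t1
  3. max(2,9)=9c; end=28; A:t2 B:t3
  4. max(6,4)=6c; end=34; A:t4 B:t3
  5. max(5,4)=5c; end=39; A:t4 B:t5
  6. max(3,7)=7c; end=46; A:t6 B:t5
  7. max(5,6)=6c; end=52; A:t6 B:t7
  8. 3=3c; end=55; A:t6 B:t7

step 3: A=compute:t2 B=load:t3 [compute-bound]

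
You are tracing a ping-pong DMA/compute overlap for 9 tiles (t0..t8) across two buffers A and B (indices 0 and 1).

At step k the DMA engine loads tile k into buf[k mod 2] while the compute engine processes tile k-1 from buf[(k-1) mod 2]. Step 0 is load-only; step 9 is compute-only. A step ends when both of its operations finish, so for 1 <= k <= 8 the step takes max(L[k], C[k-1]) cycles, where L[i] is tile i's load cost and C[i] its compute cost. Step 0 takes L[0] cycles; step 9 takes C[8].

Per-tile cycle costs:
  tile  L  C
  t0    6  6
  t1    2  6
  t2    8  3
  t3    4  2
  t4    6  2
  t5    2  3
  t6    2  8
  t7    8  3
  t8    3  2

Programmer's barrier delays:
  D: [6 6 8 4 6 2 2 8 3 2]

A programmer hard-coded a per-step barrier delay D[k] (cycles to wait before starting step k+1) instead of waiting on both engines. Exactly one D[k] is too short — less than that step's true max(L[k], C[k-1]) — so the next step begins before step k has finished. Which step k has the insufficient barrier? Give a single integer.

k=0 barrier L[0]=6→6c, D[0]=6 ok
k=1 barrier max(L[1]=2,C[0]=6)→6c, D[1]=6 ok
k=2 barrier max(L[2]=8,C[1]=6)→8c, D[2]=8 ok
k=3 barrier max(L[3]=4,C[2]=3)→4c, D[3]=4 ok
k=4 barrier max(L[4]=6,C[3]=2)→6c, D[4]=6 ok
k=5 barrier max(L[5]=2,C[4]=2)→2c, D[5]=2 ok
k=6 barrier max(L[6]=2,C[5]=3)→3c, D[6]=2 SHORT
k=7 barrier max(L[7]=8,C[6]=8)→8c, D[7]=8 ok
k=8 barrier max(L[8]=3,C[7]=3)→3c, D[8]=3 ok
k=9 barrier C[8]=2→2c, D[9]=2 ok

hazard at step 6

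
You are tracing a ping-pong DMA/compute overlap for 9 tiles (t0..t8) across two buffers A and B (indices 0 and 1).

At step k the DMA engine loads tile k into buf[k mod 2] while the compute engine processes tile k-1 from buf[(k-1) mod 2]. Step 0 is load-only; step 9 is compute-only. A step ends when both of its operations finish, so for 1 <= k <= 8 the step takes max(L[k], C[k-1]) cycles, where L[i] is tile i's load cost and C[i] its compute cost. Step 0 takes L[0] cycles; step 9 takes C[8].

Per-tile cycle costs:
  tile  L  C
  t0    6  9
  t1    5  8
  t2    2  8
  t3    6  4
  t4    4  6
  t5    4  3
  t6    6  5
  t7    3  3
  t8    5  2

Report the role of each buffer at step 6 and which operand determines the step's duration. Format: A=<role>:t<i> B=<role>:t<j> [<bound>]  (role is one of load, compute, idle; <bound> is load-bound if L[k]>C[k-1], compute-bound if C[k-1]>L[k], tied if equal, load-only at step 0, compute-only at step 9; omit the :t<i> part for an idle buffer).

step 6: A=load:t6 B=compute:t5 [load-bound]

  0. 6=6c; end=6; A:t0 B:-
  1. max(5,9)=9c; end=15; A:t0 B:t1
  2. max(2,8)=8c; end=23; A:t2 B:t1
  3. max(6,8)=8c; end=31; A:t2 B:t3
  4. max(4,4)=4c; end=35; A:t4 B:t3
  5. max(4,6)=6c; end=41; A:t4 B:t5
  6. max(6,3)=6c; end=47; A:t6 B:t5
  7. max(3,5)=5c; end=52; A:t6 B:t7
  8. max(5,3)=5c; end=57; A:t8 B:t7
  9. 2=2c; end=59; A:t8 B:t7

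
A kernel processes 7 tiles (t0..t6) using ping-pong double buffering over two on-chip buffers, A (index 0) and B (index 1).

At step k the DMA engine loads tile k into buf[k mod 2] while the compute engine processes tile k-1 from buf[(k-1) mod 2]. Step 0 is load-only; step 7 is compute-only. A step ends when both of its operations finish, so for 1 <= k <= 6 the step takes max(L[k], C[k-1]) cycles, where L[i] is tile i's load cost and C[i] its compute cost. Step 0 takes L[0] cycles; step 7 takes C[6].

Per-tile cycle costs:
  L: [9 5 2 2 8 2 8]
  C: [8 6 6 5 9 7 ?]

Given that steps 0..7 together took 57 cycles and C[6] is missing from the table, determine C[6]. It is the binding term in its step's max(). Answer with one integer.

C[6] = 3

step 0 → dur = L[0]=9 = 9
step 1 → dur = max(L[1]=5, C[0]=8) = 8
step 2 → dur = max(L[2]=2, C[1]=6) = 6
step 3 → dur = max(L[3]=2, C[2]=6) = 6
step 4 → dur = max(L[4]=8, C[3]=5) = 8
step 5 → dur = max(L[5]=2, C[4]=9) = 9
step 6 → dur = max(L[6]=8, C[5]=7) = 8
step 7 → dur = C[6]=? = C[6]  (unknown; binding)
sum of known step durations = 54
dur[7] = total - known = 57 - 54 = 3
C[6] is the binding max in step 7, so C[6] = dur[7] = 3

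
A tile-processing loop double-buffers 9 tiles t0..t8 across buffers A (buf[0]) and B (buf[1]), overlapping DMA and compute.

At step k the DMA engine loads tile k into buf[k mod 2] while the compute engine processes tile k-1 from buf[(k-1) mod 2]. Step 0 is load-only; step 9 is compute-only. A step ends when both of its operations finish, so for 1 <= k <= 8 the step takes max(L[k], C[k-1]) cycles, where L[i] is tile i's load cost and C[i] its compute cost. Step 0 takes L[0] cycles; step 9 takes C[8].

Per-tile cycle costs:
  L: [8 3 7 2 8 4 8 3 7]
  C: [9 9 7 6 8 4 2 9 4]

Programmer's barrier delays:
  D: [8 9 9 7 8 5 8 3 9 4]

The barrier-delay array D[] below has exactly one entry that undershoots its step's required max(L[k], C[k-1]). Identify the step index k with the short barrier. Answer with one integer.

hazard at step 5

k=0 barrier L[0]=8→8c, D[0]=8 ok
k=1 barrier max(L[1]=3,C[0]=9)→9c, D[1]=9 ok
k=2 barrier max(L[2]=7,C[1]=9)→9c, D[2]=9 ok
k=3 barrier max(L[3]=2,C[2]=7)→7c, D[3]=7 ok
k=4 barrier max(L[4]=8,C[3]=6)→8c, D[4]=8 ok
k=5 barrier max(L[5]=4,C[4]=8)→8c, D[5]=5 SHORT
k=6 barrier max(L[6]=8,C[5]=4)→8c, D[6]=8 ok
k=7 barrier max(L[7]=3,C[6]=2)→3c, D[7]=3 ok
k=8 barrier max(L[8]=7,C[7]=9)→9c, D[8]=9 ok
k=9 barrier C[8]=4→4c, D[9]=4 ok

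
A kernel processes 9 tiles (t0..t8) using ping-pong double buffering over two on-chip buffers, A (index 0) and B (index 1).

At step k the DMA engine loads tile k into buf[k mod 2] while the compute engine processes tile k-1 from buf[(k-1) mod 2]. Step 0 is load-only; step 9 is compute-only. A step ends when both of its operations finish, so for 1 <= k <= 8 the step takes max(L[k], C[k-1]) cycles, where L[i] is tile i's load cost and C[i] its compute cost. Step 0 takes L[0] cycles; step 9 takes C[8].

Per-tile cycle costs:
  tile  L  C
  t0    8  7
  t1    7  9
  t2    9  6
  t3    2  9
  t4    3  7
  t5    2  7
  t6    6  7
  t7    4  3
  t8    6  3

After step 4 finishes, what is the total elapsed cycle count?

end_cycle[4] = 39

step 0: L[0]=8 → dur=8, Σ=8 | A=load:t0 B=idle [load-only]
step 1: L[1]=7 C[0]=7 → dur=7, Σ=15 | A=compute:t0 B=load:t1 [tied]
step 2: L[2]=9 C[1]=9 → dur=9, Σ=24 | A=load:t2 B=compute:t1 [tied]
step 3: L[3]=2 C[2]=6 → dur=6, Σ=30 | A=compute:t2 B=load:t3 [compute-bound]
step 4: L[4]=3 C[3]=9 → dur=9, Σ=39 | A=load:t4 B=compute:t3 [compute-bound]
step 5: L[5]=2 C[4]=7 → dur=7, Σ=46 | A=compute:t4 B=load:t5 [compute-bound]
step 6: L[6]=6 C[5]=7 → dur=7, Σ=53 | A=load:t6 B=compute:t5 [compute-bound]
step 7: L[7]=4 C[6]=7 → dur=7, Σ=60 | A=compute:t6 B=load:t7 [compute-bound]
step 8: L[8]=6 C[7]=3 → dur=6, Σ=66 | A=load:t8 B=compute:t7 [load-bound]
step 9: C[8]=3 → dur=3, Σ=69 | A=compute:t8 B=idle [compute-only]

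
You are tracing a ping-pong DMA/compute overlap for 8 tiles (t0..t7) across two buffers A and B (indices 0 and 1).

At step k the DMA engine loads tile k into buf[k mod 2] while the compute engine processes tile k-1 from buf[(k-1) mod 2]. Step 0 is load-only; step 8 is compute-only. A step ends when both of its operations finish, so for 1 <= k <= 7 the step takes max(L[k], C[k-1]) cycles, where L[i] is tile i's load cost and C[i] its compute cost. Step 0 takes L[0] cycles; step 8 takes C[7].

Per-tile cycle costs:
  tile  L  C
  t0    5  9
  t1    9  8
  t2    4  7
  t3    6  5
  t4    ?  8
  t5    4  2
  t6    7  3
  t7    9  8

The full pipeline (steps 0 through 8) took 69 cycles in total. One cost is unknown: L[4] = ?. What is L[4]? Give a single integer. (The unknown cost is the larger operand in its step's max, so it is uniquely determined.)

L[4] = 8

step 0: dur = L[0]=5 = 5
step 1: dur = max(L[1]=9, C[0]=9) = 9
step 2: dur = max(L[2]=4, C[1]=8) = 8
step 3: dur = max(L[3]=6, C[2]=7) = 7
step 4: dur = max(L[4]=?, C[3]=5) = L[4]  (unknown; binding)
step 5: dur = max(L[5]=4, C[4]=8) = 8
step 6: dur = max(L[6]=7, C[5]=2) = 7
step 7: dur = max(L[7]=9, C[6]=3) = 9
step 8: dur = C[7]=8 = 8
sum of known step durations = 61
dur[4] = total - known = 69 - 61 = 8
L[4] is the binding max in step 4, so L[4] = dur[4] = 8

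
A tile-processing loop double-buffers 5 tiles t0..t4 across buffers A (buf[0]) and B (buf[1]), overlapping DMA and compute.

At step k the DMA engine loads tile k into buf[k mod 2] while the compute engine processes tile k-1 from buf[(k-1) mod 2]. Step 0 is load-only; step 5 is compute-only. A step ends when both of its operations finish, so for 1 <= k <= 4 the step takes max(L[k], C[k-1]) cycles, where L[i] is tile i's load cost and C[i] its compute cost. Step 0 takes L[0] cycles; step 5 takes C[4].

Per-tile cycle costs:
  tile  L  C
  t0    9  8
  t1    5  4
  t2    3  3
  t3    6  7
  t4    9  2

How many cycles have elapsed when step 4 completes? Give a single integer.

end_cycle[4] = 36

  0. 9=9c; end=9; A:t0 B:-
  1. max(5,8)=8c; end=17; A:t0 B:t1
  2. max(3,4)=4c; end=21; A:t2 B:t1
  3. max(6,3)=6c; end=27; A:t2 B:t3
  4. max(9,7)=9c; end=36; A:t4 B:t3
  5. 2=2c; end=38; A:t4 B:t3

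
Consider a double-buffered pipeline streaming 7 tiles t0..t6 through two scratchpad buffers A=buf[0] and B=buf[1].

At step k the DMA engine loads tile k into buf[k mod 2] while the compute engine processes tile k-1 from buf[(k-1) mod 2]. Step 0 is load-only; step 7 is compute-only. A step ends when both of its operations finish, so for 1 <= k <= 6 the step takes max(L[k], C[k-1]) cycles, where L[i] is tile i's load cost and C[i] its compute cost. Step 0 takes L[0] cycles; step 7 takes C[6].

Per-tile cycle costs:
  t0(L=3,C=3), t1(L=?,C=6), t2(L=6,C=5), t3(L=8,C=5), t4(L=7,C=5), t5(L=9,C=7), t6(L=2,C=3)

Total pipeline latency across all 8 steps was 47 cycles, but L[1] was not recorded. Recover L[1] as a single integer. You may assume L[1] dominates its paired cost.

L[1] = 4

step 0 | dur = L[0]=3 = 3
step 1 | dur = max(L[1]=?, C[0]=3) = L[1]  (unknown; binding)
step 2 | dur = max(L[2]=6, C[1]=6) = 6
step 3 | dur = max(L[3]=8, C[2]=5) = 8
step 4 | dur = max(L[4]=7, C[3]=5) = 7
step 5 | dur = max(L[5]=9, C[4]=5) = 9
step 6 | dur = max(L[6]=2, C[5]=7) = 7
step 7 | dur = C[6]=3 = 3
sum of known step durations = 43
dur[1] = total - known = 47 - 43 = 4
L[1] is the binding max in step 1, so L[1] = dur[1] = 4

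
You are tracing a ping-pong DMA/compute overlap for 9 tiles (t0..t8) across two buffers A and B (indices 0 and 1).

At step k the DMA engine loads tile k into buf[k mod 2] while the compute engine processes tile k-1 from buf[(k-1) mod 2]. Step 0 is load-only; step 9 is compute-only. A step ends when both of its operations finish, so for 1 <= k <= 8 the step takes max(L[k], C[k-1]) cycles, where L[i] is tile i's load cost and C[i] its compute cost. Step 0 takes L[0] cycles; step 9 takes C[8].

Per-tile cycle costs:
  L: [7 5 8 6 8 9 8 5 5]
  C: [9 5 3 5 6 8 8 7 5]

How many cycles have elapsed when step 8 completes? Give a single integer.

k=0 load=t0/7c comp=- wait=7 total=7
k=1 load=t1/5c comp=t0/9c wait=9 total=16
k=2 load=t2/8c comp=t1/5c wait=8 total=24
k=3 load=t3/6c comp=t2/3c wait=6 total=30
k=4 load=t4/8c comp=t3/5c wait=8 total=38
k=5 load=t5/9c comp=t4/6c wait=9 total=47
k=6 load=t6/8c comp=t5/8c wait=8 total=55
k=7 load=t7/5c comp=t6/8c wait=8 total=63
k=8 load=t8/5c comp=t7/7c wait=7 total=70
k=9 load=- comp=t8/5c wait=5 total=75

end_cycle[8] = 70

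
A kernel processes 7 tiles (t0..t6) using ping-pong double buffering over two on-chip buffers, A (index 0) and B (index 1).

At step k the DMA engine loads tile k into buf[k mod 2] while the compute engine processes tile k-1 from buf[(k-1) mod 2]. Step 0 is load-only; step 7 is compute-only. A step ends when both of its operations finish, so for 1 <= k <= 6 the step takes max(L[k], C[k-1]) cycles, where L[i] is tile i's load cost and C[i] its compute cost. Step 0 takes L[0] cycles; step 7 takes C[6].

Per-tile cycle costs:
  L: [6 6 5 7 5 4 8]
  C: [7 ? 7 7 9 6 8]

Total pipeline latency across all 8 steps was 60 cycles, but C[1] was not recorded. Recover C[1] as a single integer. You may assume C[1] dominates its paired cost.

C[1] = 8

step 0: dur = L[0]=6 = 6
step 1: dur = max(L[1]=6, C[0]=7) = 7
step 2: dur = max(L[2]=5, C[1]=?) = C[1]  (unknown; binding)
step 3: dur = max(L[3]=7, C[2]=7) = 7
step 4: dur = max(L[4]=5, C[3]=7) = 7
step 5: dur = max(L[5]=4, C[4]=9) = 9
step 6: dur = max(L[6]=8, C[5]=6) = 8
step 7: dur = C[6]=8 = 8
sum of known step durations = 52
dur[2] = total - known = 60 - 52 = 8
C[1] is the binding max in step 2, so C[1] = dur[2] = 8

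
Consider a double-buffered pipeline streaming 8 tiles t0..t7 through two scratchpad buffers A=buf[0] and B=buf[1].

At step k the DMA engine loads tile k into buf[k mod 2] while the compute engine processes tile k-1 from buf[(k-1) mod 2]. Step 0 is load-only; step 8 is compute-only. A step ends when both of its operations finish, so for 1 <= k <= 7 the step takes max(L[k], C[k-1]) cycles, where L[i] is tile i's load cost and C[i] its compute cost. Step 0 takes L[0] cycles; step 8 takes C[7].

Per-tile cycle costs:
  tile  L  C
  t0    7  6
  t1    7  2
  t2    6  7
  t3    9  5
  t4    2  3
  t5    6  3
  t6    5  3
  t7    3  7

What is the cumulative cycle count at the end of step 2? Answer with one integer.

end_cycle[2] = 20

[0] DMA t0→A (7c) ∥ CU idle ⇒ 7c, clock 7
[1] DMA t1→B (7c) ∥ CU A:t0 (6c) ⇒ 7c, clock 14
[2] DMA t2→A (6c) ∥ CU B:t1 (2c) ⇒ 6c, clock 20
[3] DMA t3→B (9c) ∥ CU A:t2 (7c) ⇒ 9c, clock 29
[4] DMA t4→A (2c) ∥ CU B:t3 (5c) ⇒ 5c, clock 34
[5] DMA t5→B (6c) ∥ CU A:t4 (3c) ⇒ 6c, clock 40
[6] DMA t6→A (5c) ∥ CU B:t5 (3c) ⇒ 5c, clock 45
[7] DMA t7→B (3c) ∥ CU A:t6 (3c) ⇒ 3c, clock 48
[8] DMA idle ∥ CU B:t7 (7c) ⇒ 7c, clock 55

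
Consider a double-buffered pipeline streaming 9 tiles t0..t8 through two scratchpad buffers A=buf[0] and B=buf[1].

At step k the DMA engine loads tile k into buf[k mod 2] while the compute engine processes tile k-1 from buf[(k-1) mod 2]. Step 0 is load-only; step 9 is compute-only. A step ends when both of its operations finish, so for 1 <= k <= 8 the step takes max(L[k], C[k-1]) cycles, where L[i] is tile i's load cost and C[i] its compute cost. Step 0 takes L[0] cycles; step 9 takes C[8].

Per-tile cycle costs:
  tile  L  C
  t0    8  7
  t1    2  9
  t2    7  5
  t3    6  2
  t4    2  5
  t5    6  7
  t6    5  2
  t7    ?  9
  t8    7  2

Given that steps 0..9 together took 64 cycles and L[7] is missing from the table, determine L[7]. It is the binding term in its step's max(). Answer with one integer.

L[7] = 8

step 0 → dur = L[0]=8 = 8
step 1 → dur = max(L[1]=2, C[0]=7) = 7
step 2 → dur = max(L[2]=7, C[1]=9) = 9
step 3 → dur = max(L[3]=6, C[2]=5) = 6
step 4 → dur = max(L[4]=2, C[3]=2) = 2
step 5 → dur = max(L[5]=6, C[4]=5) = 6
step 6 → dur = max(L[6]=5, C[5]=7) = 7
step 7 → dur = max(L[7]=?, C[6]=2) = L[7]  (unknown; binding)
step 8 → dur = max(L[8]=7, C[7]=9) = 9
step 9 → dur = C[8]=2 = 2
sum of known step durations = 56
dur[7] = total - known = 64 - 56 = 8
L[7] is the binding max in step 7, so L[7] = dur[7] = 8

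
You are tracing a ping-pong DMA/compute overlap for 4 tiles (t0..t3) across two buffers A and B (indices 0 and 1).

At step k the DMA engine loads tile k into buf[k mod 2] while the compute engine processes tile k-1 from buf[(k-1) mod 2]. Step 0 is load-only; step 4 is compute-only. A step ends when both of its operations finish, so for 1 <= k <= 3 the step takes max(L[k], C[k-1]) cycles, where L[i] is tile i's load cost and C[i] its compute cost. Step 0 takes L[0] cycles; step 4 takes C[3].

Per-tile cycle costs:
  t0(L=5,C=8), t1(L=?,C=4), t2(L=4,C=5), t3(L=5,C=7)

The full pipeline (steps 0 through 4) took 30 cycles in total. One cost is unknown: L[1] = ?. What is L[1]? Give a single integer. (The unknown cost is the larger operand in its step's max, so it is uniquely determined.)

L[1] = 9

step 0 → dur = L[0]=5 = 5
step 1 → dur = max(L[1]=?, C[0]=8) = L[1]  (unknown; binding)
step 2 → dur = max(L[2]=4, C[1]=4) = 4
step 3 → dur = max(L[3]=5, C[2]=5) = 5
step 4 → dur = C[3]=7 = 7
sum of known step durations = 21
dur[1] = total - known = 30 - 21 = 9
L[1] is the binding max in step 1, so L[1] = dur[1] = 9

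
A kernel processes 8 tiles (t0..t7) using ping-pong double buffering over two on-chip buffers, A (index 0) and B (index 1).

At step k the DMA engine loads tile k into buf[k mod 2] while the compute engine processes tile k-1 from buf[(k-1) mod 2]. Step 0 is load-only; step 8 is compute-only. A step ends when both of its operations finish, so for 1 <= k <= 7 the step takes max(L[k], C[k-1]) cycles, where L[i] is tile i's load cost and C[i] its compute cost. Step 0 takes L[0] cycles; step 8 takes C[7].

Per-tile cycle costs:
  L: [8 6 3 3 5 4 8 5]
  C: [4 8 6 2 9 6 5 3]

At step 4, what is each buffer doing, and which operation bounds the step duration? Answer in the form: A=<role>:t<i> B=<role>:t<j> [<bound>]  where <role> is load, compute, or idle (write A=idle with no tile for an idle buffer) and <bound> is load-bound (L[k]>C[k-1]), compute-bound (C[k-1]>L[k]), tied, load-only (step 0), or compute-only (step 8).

step 4: A=load:t4 B=compute:t3 [load-bound]

  0. 8=8c; end=8; A:t0 B:-
  1. max(6,4)=6c; end=14; A:t0 B:t1
  2. max(3,8)=8c; end=22; A:t2 B:t1
  3. max(3,6)=6c; end=28; A:t2 B:t3
  4. max(5,2)=5c; end=33; A:t4 B:t3
  5. max(4,9)=9c; end=42; A:t4 B:t5
  6. max(8,6)=8c; end=50; A:t6 B:t5
  7. max(5,5)=5c; end=55; A:t6 B:t7
  8. 3=3c; end=58; A:t6 B:t7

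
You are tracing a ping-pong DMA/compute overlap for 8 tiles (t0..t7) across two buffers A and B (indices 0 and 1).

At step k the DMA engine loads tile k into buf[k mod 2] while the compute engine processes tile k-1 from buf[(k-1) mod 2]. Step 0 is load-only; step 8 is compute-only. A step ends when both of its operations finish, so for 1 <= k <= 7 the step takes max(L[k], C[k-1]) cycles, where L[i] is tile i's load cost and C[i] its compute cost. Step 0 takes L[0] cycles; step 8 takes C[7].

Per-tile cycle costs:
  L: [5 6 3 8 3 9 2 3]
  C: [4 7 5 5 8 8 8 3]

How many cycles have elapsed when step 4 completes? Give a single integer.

end_cycle[4] = 31

step 0: L[0]=5 → dur=5, Σ=5 | A=load:t0 B=idle [load-only]
step 1: L[1]=6 C[0]=4 → dur=6, Σ=11 | A=compute:t0 B=load:t1 [load-bound]
step 2: L[2]=3 C[1]=7 → dur=7, Σ=18 | A=load:t2 B=compute:t1 [compute-bound]
step 3: L[3]=8 C[2]=5 → dur=8, Σ=26 | A=compute:t2 B=load:t3 [load-bound]
step 4: L[4]=3 C[3]=5 → dur=5, Σ=31 | A=load:t4 B=compute:t3 [compute-bound]
step 5: L[5]=9 C[4]=8 → dur=9, Σ=40 | A=compute:t4 B=load:t5 [load-bound]
step 6: L[6]=2 C[5]=8 → dur=8, Σ=48 | A=load:t6 B=compute:t5 [compute-bound]
step 7: L[7]=3 C[6]=8 → dur=8, Σ=56 | A=compute:t6 B=load:t7 [compute-bound]
step 8: C[7]=3 → dur=3, Σ=59 | A=idle B=compute:t7 [compute-only]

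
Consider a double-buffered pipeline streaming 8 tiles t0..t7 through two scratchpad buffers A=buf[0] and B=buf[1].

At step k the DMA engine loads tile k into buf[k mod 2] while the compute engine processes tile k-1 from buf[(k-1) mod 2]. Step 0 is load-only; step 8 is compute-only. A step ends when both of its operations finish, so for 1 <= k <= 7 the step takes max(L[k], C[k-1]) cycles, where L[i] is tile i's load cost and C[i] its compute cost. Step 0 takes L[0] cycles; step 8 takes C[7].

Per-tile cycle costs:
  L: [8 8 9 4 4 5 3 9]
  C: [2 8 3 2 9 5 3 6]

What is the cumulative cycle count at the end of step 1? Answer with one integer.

step 0: L[0]=8 → dur=8, Σ=8 | A=load:t0 B=idle [load-only]
step 1: L[1]=8 C[0]=2 → dur=8, Σ=16 | A=compute:t0 B=load:t1 [load-bound]
step 2: L[2]=9 C[1]=8 → dur=9, Σ=25 | A=load:t2 B=compute:t1 [load-bound]
step 3: L[3]=4 C[2]=3 → dur=4, Σ=29 | A=compute:t2 B=load:t3 [load-bound]
step 4: L[4]=4 C[3]=2 → dur=4, Σ=33 | A=load:t4 B=compute:t3 [load-bound]
step 5: L[5]=5 C[4]=9 → dur=9, Σ=42 | A=compute:t4 B=load:t5 [compute-bound]
step 6: L[6]=3 C[5]=5 → dur=5, Σ=47 | A=load:t6 B=compute:t5 [compute-bound]
step 7: L[7]=9 C[6]=3 → dur=9, Σ=56 | A=compute:t6 B=load:t7 [load-bound]
step 8: C[7]=6 → dur=6, Σ=62 | A=idle B=compute:t7 [compute-only]

end_cycle[1] = 16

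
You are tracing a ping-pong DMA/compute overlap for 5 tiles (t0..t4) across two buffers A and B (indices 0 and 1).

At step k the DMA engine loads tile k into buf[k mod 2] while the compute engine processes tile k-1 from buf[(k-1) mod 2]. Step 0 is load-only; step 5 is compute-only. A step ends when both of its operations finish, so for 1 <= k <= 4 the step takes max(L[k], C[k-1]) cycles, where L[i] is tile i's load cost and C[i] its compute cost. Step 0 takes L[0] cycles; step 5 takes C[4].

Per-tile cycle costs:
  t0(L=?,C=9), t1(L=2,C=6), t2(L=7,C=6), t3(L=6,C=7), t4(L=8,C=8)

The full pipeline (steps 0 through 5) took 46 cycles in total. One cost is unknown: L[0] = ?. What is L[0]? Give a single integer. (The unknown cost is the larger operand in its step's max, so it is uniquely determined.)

L[0] = 8

step 0 | dur = L[0]=? = L[0]  (unknown; binding)
step 1 | dur = max(L[1]=2, C[0]=9) = 9
step 2 | dur = max(L[2]=7, C[1]=6) = 7
step 3 | dur = max(L[3]=6, C[2]=6) = 6
step 4 | dur = max(L[4]=8, C[3]=7) = 8
step 5 | dur = C[4]=8 = 8
sum of known step durations = 38
dur[0] = total - known = 46 - 38 = 8
L[0] is the binding max in step 0, so L[0] = dur[0] = 8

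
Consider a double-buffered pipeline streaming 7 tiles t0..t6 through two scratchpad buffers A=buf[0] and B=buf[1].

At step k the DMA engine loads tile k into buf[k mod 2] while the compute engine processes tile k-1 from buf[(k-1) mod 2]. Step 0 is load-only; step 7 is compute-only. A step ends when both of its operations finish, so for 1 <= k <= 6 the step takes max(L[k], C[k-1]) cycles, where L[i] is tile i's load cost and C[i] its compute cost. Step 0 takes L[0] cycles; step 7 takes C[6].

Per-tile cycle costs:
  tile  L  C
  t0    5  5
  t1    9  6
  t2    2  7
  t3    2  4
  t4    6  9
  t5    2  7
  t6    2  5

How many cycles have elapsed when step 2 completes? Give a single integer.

  0. 5=5c; end=5; A:t0 B:-
  1. max(9,5)=9c; end=14; A:t0 B:t1
  2. max(2,6)=6c; end=20; A:t2 B:t1
  3. max(2,7)=7c; end=27; A:t2 B:t3
  4. max(6,4)=6c; end=33; A:t4 B:t3
  5. max(2,9)=9c; end=42; A:t4 B:t5
  6. max(2,7)=7c; end=49; A:t6 B:t5
  7. 5=5c; end=54; A:t6 B:t5

end_cycle[2] = 20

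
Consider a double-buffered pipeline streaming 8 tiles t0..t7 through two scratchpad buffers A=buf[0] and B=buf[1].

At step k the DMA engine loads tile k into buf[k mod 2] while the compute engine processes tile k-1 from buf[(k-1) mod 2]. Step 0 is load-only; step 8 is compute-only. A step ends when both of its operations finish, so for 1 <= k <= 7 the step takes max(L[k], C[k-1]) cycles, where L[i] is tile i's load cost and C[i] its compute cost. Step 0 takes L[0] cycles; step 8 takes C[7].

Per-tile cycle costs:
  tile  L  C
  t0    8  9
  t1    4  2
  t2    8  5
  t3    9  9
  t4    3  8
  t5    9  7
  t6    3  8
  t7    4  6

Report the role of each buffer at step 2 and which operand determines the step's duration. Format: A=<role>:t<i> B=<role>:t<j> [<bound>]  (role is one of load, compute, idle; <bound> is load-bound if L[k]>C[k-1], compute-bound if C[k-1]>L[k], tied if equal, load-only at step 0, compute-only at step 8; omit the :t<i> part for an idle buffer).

step 2: A=load:t2 B=compute:t1 [load-bound]

[0] DMA t0→A (8c) ∥ CU idle ⇒ 8c, clock 8
[1] DMA t1→B (4c) ∥ CU A:t0 (9c) ⇒ 9c, clock 17
[2] DMA t2→A (8c) ∥ CU B:t1 (2c) ⇒ 8c, clock 25
[3] DMA t3→B (9c) ∥ CU A:t2 (5c) ⇒ 9c, clock 34
[4] DMA t4→A (3c) ∥ CU B:t3 (9c) ⇒ 9c, clock 43
[5] DMA t5→B (9c) ∥ CU A:t4 (8c) ⇒ 9c, clock 52
[6] DMA t6→A (3c) ∥ CU B:t5 (7c) ⇒ 7c, clock 59
[7] DMA t7→B (4c) ∥ CU A:t6 (8c) ⇒ 8c, clock 67
[8] DMA idle ∥ CU B:t7 (6c) ⇒ 6c, clock 73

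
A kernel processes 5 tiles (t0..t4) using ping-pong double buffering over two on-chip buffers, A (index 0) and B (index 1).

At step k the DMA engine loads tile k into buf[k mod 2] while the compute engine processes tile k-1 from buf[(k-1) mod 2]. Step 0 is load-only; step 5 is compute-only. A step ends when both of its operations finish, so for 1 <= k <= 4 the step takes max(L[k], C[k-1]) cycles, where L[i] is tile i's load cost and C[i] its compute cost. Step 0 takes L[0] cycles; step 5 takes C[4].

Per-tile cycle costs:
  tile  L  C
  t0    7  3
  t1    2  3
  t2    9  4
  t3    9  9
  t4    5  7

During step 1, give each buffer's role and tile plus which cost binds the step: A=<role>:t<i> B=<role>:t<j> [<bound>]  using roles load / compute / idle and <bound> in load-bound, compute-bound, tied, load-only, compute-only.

step 1: A=compute:t0 B=load:t1 [compute-bound]

  0. 7=7c; end=7; A:t0 B:-
  1. max(2,3)=3c; end=10; A:t0 B:t1
  2. max(9,3)=9c; end=19; A:t2 B:t1
  3. max(9,4)=9c; end=28; A:t2 B:t3
  4. max(5,9)=9c; end=37; A:t4 B:t3
  5. 7=7c; end=44; A:t4 B:t3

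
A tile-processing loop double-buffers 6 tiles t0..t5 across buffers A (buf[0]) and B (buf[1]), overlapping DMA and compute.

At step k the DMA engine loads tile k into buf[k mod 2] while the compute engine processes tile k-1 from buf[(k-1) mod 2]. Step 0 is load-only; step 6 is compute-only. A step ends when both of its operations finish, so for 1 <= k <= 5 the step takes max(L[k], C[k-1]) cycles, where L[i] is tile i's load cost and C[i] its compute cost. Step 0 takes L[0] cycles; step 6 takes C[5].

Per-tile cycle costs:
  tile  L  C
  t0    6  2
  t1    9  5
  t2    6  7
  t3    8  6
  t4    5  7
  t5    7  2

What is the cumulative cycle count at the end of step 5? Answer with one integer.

step 0: L[0]=6 → dur=6, Σ=6 | A=load:t0 B=idle [load-only]
step 1: L[1]=9 C[0]=2 → dur=9, Σ=15 | A=compute:t0 B=load:t1 [load-bound]
step 2: L[2]=6 C[1]=5 → dur=6, Σ=21 | A=load:t2 B=compute:t1 [load-bound]
step 3: L[3]=8 C[2]=7 → dur=8, Σ=29 | A=compute:t2 B=load:t3 [load-bound]
step 4: L[4]=5 C[3]=6 → dur=6, Σ=35 | A=load:t4 B=compute:t3 [compute-bound]
step 5: L[5]=7 C[4]=7 → dur=7, Σ=42 | A=compute:t4 B=load:t5 [tied]
step 6: C[5]=2 → dur=2, Σ=44 | A=idle B=compute:t5 [compute-only]

end_cycle[5] = 42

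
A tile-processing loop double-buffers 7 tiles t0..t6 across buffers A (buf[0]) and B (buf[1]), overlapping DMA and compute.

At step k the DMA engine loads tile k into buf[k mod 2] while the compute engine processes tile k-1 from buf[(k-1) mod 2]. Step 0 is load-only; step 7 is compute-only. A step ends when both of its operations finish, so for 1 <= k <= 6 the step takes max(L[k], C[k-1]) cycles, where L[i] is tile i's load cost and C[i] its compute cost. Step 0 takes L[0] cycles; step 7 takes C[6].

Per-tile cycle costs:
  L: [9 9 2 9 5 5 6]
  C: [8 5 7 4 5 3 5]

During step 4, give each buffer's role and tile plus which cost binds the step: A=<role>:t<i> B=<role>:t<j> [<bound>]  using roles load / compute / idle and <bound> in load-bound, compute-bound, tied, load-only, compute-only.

k=0 load=t0/9c comp=- wait=9 total=9
k=1 load=t1/9c comp=t0/8c wait=9 total=18
k=2 load=t2/2c comp=t1/5c wait=5 total=23
k=3 load=t3/9c comp=t2/7c wait=9 total=32
k=4 load=t4/5c comp=t3/4c wait=5 total=37
k=5 load=t5/5c comp=t4/5c wait=5 total=42
k=6 load=t6/6c comp=t5/3c wait=6 total=48
k=7 load=- comp=t6/5c wait=5 total=53

step 4: A=load:t4 B=compute:t3 [load-bound]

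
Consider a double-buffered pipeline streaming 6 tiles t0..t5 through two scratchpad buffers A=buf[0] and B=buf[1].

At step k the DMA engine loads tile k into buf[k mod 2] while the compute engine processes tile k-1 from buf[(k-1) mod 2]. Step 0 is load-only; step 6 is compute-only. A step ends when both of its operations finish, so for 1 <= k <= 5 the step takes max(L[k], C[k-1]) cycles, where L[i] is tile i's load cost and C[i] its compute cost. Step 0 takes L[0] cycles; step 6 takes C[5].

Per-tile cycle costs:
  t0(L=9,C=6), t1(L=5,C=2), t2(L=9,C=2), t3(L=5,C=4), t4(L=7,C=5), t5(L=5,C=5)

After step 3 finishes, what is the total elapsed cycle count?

k=0 load=t0/9c comp=- wait=9 total=9
k=1 load=t1/5c comp=t0/6c wait=6 total=15
k=2 load=t2/9c comp=t1/2c wait=9 total=24
k=3 load=t3/5c comp=t2/2c wait=5 total=29
k=4 load=t4/7c comp=t3/4c wait=7 total=36
k=5 load=t5/5c comp=t4/5c wait=5 total=41
k=6 load=- comp=t5/5c wait=5 total=46

end_cycle[3] = 29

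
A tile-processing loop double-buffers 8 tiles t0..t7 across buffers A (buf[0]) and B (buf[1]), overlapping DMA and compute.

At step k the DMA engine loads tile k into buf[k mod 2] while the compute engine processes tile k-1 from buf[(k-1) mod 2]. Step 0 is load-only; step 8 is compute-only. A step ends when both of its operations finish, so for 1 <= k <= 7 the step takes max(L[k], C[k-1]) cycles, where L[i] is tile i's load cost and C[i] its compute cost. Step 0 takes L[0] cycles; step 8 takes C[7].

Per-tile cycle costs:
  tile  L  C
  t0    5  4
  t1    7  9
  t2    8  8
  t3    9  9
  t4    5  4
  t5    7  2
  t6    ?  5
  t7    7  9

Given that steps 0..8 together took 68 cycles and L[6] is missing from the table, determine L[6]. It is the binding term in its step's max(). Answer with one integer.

L[6] = 6

step 0 | dur = L[0]=5 = 5
step 1 | dur = max(L[1]=7, C[0]=4) = 7
step 2 | dur = max(L[2]=8, C[1]=9) = 9
step 3 | dur = max(L[3]=9, C[2]=8) = 9
step 4 | dur = max(L[4]=5, C[3]=9) = 9
step 5 | dur = max(L[5]=7, C[4]=4) = 7
step 6 | dur = max(L[6]=?, C[5]=2) = L[6]  (unknown; binding)
step 7 | dur = max(L[7]=7, C[6]=5) = 7
step 8 | dur = C[7]=9 = 9
sum of known step durations = 62
dur[6] = total - known = 68 - 62 = 6
L[6] is the binding max in step 6, so L[6] = dur[6] = 6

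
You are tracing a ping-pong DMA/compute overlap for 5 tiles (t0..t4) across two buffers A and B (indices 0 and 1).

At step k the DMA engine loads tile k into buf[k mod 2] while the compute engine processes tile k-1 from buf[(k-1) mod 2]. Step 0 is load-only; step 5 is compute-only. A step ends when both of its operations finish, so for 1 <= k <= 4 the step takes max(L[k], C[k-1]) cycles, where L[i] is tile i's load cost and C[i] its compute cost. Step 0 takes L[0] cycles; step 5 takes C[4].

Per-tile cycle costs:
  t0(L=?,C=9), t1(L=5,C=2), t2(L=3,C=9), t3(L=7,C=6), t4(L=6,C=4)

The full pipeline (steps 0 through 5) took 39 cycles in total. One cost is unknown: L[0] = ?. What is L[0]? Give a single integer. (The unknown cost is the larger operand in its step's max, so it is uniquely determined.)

step 0 → dur = L[0]=? = L[0]  (unknown; binding)
step 1 → dur = max(L[1]=5, C[0]=9) = 9
step 2 → dur = max(L[2]=3, C[1]=2) = 3
step 3 → dur = max(L[3]=7, C[2]=9) = 9
step 4 → dur = max(L[4]=6, C[3]=6) = 6
step 5 → dur = C[4]=4 = 4
sum of known step durations = 31
dur[0] = total - known = 39 - 31 = 8
L[0] is the binding max in step 0, so L[0] = dur[0] = 8

L[0] = 8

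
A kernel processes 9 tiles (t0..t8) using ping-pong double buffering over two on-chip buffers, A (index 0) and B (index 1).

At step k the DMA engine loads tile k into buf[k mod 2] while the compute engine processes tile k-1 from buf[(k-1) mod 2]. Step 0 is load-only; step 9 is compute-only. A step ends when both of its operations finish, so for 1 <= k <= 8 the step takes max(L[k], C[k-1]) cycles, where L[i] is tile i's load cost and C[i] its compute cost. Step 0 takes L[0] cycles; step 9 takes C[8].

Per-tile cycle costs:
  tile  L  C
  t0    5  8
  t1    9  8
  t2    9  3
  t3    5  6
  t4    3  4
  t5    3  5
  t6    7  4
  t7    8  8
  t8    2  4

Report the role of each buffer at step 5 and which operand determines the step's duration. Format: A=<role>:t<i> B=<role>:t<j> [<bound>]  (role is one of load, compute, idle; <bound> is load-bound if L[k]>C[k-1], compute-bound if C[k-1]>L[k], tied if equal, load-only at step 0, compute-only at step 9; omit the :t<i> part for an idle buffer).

[0] DMA t0→A (5c) ∥ CU idle ⇒ 5c, clock 5
[1] DMA t1→B (9c) ∥ CU A:t0 (8c) ⇒ 9c, clock 14
[2] DMA t2→A (9c) ∥ CU B:t1 (8c) ⇒ 9c, clock 23
[3] DMA t3→B (5c) ∥ CU A:t2 (3c) ⇒ 5c, clock 28
[4] DMA t4→A (3c) ∥ CU B:t3 (6c) ⇒ 6c, clock 34
[5] DMA t5→B (3c) ∥ CU A:t4 (4c) ⇒ 4c, clock 38
[6] DMA t6→A (7c) ∥ CU B:t5 (5c) ⇒ 7c, clock 45
[7] DMA t7→B (8c) ∥ CU A:t6 (4c) ⇒ 8c, clock 53
[8] DMA t8→A (2c) ∥ CU B:t7 (8c) ⇒ 8c, clock 61
[9] DMA idle ∥ CU A:t8 (4c) ⇒ 4c, clock 65

step 5: A=compute:t4 B=load:t5 [compute-bound]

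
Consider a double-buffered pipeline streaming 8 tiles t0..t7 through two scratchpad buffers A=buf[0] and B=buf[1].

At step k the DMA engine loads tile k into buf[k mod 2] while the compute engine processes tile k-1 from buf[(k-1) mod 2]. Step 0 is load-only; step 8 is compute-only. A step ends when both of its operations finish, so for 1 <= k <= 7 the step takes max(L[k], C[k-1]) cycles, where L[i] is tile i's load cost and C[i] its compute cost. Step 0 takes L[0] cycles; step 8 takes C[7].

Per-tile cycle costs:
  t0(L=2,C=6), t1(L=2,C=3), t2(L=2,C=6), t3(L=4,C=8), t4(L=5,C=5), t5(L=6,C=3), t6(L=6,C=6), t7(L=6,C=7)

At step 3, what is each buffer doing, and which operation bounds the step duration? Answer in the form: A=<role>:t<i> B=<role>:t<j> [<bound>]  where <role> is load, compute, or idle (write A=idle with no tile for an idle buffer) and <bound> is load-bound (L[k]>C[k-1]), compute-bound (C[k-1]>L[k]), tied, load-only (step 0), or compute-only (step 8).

step 3: A=compute:t2 B=load:t3 [compute-bound]

k=0 load=t0/2c comp=- wait=2 total=2
k=1 load=t1/2c comp=t0/6c wait=6 total=8
k=2 load=t2/2c comp=t1/3c wait=3 total=11
k=3 load=t3/4c comp=t2/6c wait=6 total=17
k=4 load=t4/5c comp=t3/8c wait=8 total=25
k=5 load=t5/6c comp=t4/5c wait=6 total=31
k=6 load=t6/6c comp=t5/3c wait=6 total=37
k=7 load=t7/6c comp=t6/6c wait=6 total=43
k=8 load=- comp=t7/7c wait=7 total=50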